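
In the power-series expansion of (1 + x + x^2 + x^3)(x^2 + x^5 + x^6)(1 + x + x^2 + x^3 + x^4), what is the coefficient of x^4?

(1 + x + x^2 + x^3) has coefficients 1,1,1,1 for degrees 0…3.
(x^2 + x^5 + x^6) has coefficients 0,0,1,0,0 for degrees 0…4.
Finally multiplying by (1 + x + x^2 + x^3 + x^4), the product of all factors after the first has coefficients 0,0,1,1,1 for degrees 0…4.
[x^4] = 1·1 + 1·1 + 1·1 + 1·0 = 3.

3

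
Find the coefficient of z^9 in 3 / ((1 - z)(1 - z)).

30

The denominator gives the recurrence a_n = 2a_(n−1) − a_(n−2) for n ≥ 2; the numerator fixes a_0 = 3, a_1 = 6.
Iterating: 3, 6, 9, 12, 15, 18, 21, 24, 27, 30, so a_9 = 30.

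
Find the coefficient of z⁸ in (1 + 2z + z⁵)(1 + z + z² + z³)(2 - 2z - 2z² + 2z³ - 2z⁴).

(1 + 2z + z⁵) has coefficients 1,2,0,0,0,1 for degrees 0…5.
(1 + z + z² + z³) has coefficients 1,1,1,1,0,0,0,0,0 for degrees 0…8.
Finally multiplying by (2 - 2z - 2z² + 2z³ - 2z⁴), the product of all factors after the first has coefficients 2,0,-2,0,-4,-2,0,-2,0 for degrees 0…8.
[z⁸] = 1·0 + 2·(-2) + 1·0 = -4.

-4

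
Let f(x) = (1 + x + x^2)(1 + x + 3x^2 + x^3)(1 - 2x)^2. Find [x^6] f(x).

12

(1 + x + x^2) has coefficients 1,1,1 for degrees 0…2.
(1 + x + 3x^2 + x^3) has coefficients 1,1,3,1,0,0,0 for degrees 0…6.
Finally multiplying by (1 - 2x)^2, the product of all factors after the first has coefficients 1,-3,3,-7,8,4,0 for degrees 0…6.
[x^6] = 1·0 + 1·4 + 1·8 = 12.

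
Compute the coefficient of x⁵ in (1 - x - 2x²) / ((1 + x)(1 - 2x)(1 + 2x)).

Partial fractions give a closed form: a_n = (1)·(-2)^n.
At n = 5: a_5 = -32.

-32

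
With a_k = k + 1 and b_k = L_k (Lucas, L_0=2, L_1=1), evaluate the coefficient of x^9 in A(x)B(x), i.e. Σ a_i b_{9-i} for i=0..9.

507

Write out a_i and b_{9-i} for i = 0,…,9 and sum the products.
Σ = 1·76 + 2·47 + 3·29 + 4·18 + 5·11 + 6·7 + 7·4 + 8·3 + 9·1 + 10·2 = 507.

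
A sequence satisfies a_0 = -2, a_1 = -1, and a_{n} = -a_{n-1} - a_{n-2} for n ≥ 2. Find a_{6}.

The ordinary generating function has denominator 1 + y + y^2.
Iterating the recurrence: a_0,…,a_{6} = -2, -1, 3, -2, -1, 3, -2.

-2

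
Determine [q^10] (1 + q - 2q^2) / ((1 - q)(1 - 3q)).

The denominator gives the recurrence a_n = 4a_(n−1) − 3a_(n−2) for n ≥ 3; the numerator fixes a_0 = 1, a_1 = 5, a_2 = 15.
Iterating: 1, 5, 15, 45, 135, 405, 1215, 3645, 10935, 32805, 98415, so a_10 = 98415.

98415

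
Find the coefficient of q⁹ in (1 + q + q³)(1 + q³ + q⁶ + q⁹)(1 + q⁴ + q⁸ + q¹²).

3

(1 + q + q³) has coefficients 1,1,0,1 for degrees 0…3.
(1 + q³ + q⁶ + q⁹) has coefficients 1,0,0,1,0,0,1,0,0,1 for degrees 0…9.
Finally multiplying by (1 + q⁴ + q⁸ + q¹²), the product of all factors after the first has coefficients 1,0,0,1,1,0,1,1,1,1 for degrees 0…9.
[q⁹] = 1·1 + 1·1 + 1·1 = 3.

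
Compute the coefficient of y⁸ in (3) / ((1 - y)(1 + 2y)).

513

The denominator gives the recurrence a_n = −a_(n−1) + 2a_(n−2) for n ≥ 3; the numerator fixes a_0 = 3, a_1 = -3, a_2 = 9.
Iterating: 3, -3, 9, -15, 33, -63, 129, -255, 513, so a_8 = 513.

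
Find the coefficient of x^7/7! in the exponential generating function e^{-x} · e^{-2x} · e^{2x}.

-1

The EGF product rule gives c_7 = Σ_{k_1+k_2+k_3=7} C(7; k_1,k_2,k_3) · ∏ g_i(k_i), where e^{-x} gives (-1)^k; e^{-2x} gives (-2)^k; e^{2x} gives (2)^k.
g_1(k) for k = 0…7: 1, -1, 1, -1, 1, -1, 1, -1.
g_2(k) for k = 0…7: 1, -2, 4, -8, 16, -32, 64, -128.
g_3(k) for k = 0…7: 1, 2, 4, 8, 16, 32, 64, 128.
First combine the last two factors: h(k) = Σ_j C(k,j)·g_2(j)·g_3(k−j) for k = 0…7: 1, 0, 0, 0, 0, 0, 0, 0.
c_7 = Σ_k C(7,k)·g_1(k)·h(7−k) = 1·(-1)·1 = -1.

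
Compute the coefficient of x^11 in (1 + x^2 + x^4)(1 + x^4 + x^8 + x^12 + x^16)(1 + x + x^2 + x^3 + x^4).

3

(1 + x^2 + x^4) has coefficients 1,0,1,0,1 for degrees 0…4.
(1 + x^4 + x^8 + x^12 + x^16) has coefficients 1,0,0,0,1,0,0,0,1,0,0,0 for degrees 0…11.
Finally multiplying by (1 + x + x^2 + x^3 + x^4), the product of all factors after the first has coefficients 1,1,1,1,2,1,1,1,2,1,1,1 for degrees 0…11.
[x^11] = 1·1 + 1·1 + 1·1 = 3.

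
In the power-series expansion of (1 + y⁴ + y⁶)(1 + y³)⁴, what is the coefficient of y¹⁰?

(1 + y⁴ + y⁶) has coefficients 1,0,0,0,1,0,1 for degrees 0…6.
(1 + y³)⁴ has coefficients 1,0,0,4,0,0,6,0,0,4,0 for degrees 0…10.
[y¹⁰] = 1·0 + 1·6 + 1·0 = 6.

6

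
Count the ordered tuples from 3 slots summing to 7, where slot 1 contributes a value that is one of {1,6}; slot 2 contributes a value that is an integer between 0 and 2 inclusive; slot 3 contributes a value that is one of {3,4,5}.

The generating function for the choices is (y + y^6)·(1 + y + y^2)·(y^3 + y^4 + y^5); the count is [y^7].
(y + y^6) has coefficients 0,1,0,0,0,0,1 for degrees 0…6.
(1 + y + y^2) has coefficients 1,1,1,0,0,0,0,0 for degrees 0…7.
Finally multiplying by (y^3 + y^4 + y^5), the product of all factors after the first has coefficients 0,0,0,1,2,3,2,1 for degrees 0…7.
[y^7] = 1·2 + 1·0 = 2.

2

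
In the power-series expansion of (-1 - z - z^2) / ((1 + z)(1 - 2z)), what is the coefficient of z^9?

The denominator gives the recurrence a_n = a_(n−1) + 2a_(n−2) for n ≥ 3; the numerator fixes a_0 = -1, a_1 = -2, a_2 = -5.
Iterating: -1, -2, -5, -9, -19, -37, -75, -149, -299, -597, so a_9 = -597.

-597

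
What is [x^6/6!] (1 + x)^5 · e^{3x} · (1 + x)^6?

3084777

The EGF product rule gives c_6 = Σ_{k_1+k_2+k_3=6} C(6; k_1,k_2,k_3) · ∏ g_i(k_i), where (1+x)^5 gives the falling factorial (5)_k; e^{3x} gives (3)^k; (1+x)^6 gives the falling factorial (6)_k.
g_1(k) for k = 0…6: 1, 5, 20, 60, 120, 120, 0.
g_2(k) for k = 0…6: 1, 3, 9, 27, 81, 243, 729.
g_3(k) for k = 0…6: 1, 6, 30, 120, 360, 720, 720.
First combine the last two factors: h(k) = Σ_j C(k,j)·g_2(j)·g_3(k−j) for k = 0…6: 1, 9, 75, 579, 4149, 27693, 173007.
c_6 = Σ_k C(6,k)·g_1(k)·h(6−k) = 1·1·173007 + 6·5·27693 + 15·20·4149 + 20·60·579 + 15·120·75 + 6·120·9 = 173007 + 830790 + 1244700 + 694800 + 135000 + 6480 = 3084777.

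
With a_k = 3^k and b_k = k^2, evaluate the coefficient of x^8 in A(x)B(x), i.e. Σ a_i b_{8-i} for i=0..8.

9796

Write out a_i and b_{8-i} for i = 0,…,8 and sum the products.
Σ = 1·64 + 3·49 + 9·36 + 27·25 + 81·16 + 243·9 + 729·4 + 2187·1 + 6561·0 = 9796.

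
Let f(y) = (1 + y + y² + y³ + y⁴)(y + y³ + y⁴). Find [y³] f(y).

2

(1 + y + y² + y³ + y⁴) has coefficients 1,1,1,1 for degrees 0…3.
(y + y³ + y⁴) has coefficients 0,1,0,1 for degrees 0…3.
[y³] = 1·1 + 1·0 + 1·1 + 1·0 = 2.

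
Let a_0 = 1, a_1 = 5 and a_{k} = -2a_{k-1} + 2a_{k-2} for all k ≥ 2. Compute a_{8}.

The ordinary generating function has denominator 1 + 2t - 2t^2.
Iterating the recurrence: a_0,…,a_{8} = 1, 5, -8, 26, -68, 188, -512, 1400, -3824.

-3824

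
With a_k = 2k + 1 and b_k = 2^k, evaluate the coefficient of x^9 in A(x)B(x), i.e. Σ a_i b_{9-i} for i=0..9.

The convolution is the t^9 coefficient of A(t)B(t).
Σ = 1·512 + 3·256 + 5·128 + 7·64 + 9·32 + 11·16 + 13·8 + 15·4 + 17·2 + 19·1 = 3049.

3049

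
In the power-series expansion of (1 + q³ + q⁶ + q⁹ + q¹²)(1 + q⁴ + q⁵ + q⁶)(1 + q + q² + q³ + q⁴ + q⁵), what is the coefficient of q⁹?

(1 + q³ + q⁶ + q⁹ + q¹²) has coefficients 1,0,0,1,0,0,1,0,0,1 for degrees 0…9.
(1 + q⁴ + q⁵ + q⁶) has coefficients 1,0,0,0,1,1,1,0,0,0 for degrees 0…9.
Finally multiplying by (1 + q + q² + q³ + q⁴ + q⁵), the product of all factors after the first has coefficients 1,1,1,1,2,3,3,3,3,3 for degrees 0…9.
[q⁹] = 1·3 + 1·3 + 1·1 + 1·1 = 8.

8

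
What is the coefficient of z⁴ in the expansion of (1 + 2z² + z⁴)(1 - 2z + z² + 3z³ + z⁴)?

(1 + 2z² + z⁴) has coefficients 1,0,2,0,1 for degrees 0…4.
(1 - 2z + z² + 3z³ + z⁴) has coefficients 1,-2,1,3,1 for degrees 0…4.
[z⁴] = 1·1 + 2·1 + 1·1 = 4.

4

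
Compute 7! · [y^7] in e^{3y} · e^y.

The EGF product rule gives c_7 = Σ_{k_1+k_2=7} C(7; k_1,k_2) · ∏ g_i(k_i), where e^{3y} gives (3)^k; e^y gives (1)^k.
g_1(k) for k = 0…7: 1, 3, 9, 27, 81, 243, 729, 2187.
g_2(k) for k = 0…7: 1, 1, 1, 1, 1, 1, 1, 1.
c_7 = Σ_k C(7,k)·g_1(k)·g_2(7−k) = 1·1·1 + 7·3·1 + 21·9·1 + 35·27·1 + 35·81·1 + 21·243·1 + 7·729·1 + 1·2187·1 = 1 + 21 + 189 + 945 + 2835 + 5103 + 5103 + 2187 = 16384.

16384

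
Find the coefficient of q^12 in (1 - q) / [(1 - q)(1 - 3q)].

531441

Partial fractions give a closed form: a_n = (1)·3^n.
At n = 12: a_12 = 531441.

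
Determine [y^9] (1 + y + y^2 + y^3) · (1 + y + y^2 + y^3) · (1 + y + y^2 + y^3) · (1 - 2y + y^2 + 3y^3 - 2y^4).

(1 + y + y^2 + y^3) has coefficients 1,1,1,1 for degrees 0…3.
(1 + y + y^2 + y^3) has coefficients 1,1,1,1,0,0,0,0,0,0 for degrees 0…9.
Multiplying by (1 + y + y^2 + y^3) gives running coefficients 1,2,3,4,3,2,1,0,0,0 for degrees 0…9.
Finally multiplying by (1 - 2y + y^2 + 3y^3 - 2y^4), the product of all factors after the first has coefficients 1,0,0,3,2,5,6,1,1,-1 for degrees 0…9.
[y^9] = 1·(-1) + 1·1 + 1·1 + 1·6 = 7.

7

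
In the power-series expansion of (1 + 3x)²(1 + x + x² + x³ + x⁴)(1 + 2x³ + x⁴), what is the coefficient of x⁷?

(1 + 3x)² has coefficients 1,6,9 for degrees 0…2.
(1 + x + x² + x³ + x⁴) has coefficients 1,1,1,1,1,0,0,0 for degrees 0…7.
Finally multiplying by (1 + 2x³ + x⁴), the product of all factors after the first has coefficients 1,1,1,3,4,3,3,3 for degrees 0…7.
[x⁷] = 1·3 + 6·3 + 9·3 = 48.

48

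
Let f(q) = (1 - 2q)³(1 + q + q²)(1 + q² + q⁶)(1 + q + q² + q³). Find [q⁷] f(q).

(1 - 2q)³ has coefficients 1,-6,12,-8 for degrees 0…3.
(1 + q + q²) has coefficients 1,1,1,0,0,0,0,0 for degrees 0…7.
Multiplying by (1 + q² + q⁶) gives running coefficients 1,1,2,1,1,0,1,1 for degrees 0…7.
Finally multiplying by (1 + q + q² + q³), the product of all factors after the first has coefficients 1,2,4,5,5,4,3,3 for degrees 0…7.
[q⁷] = 1·3 − 6·3 + 12·4 − 8·5 = -7.

-7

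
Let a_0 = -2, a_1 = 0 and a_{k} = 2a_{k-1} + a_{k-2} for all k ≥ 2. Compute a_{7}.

The ordinary generating function has denominator 1 - 2q - q^2.
Iterating the recurrence: a_0,…,a_{7} = -2, 0, -2, -4, -10, -24, -58, -140.

-140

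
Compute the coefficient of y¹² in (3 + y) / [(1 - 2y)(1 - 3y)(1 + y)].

3966693

The denominator gives the recurrence a_n = 4a_(n−1) − a_(n−2) − 6a_(n−3) for n ≥ 3; the numerator fixes a_0 = 3, a_1 = 13, a_2 = 49.
Iterating: 3, 13, 49, 165, 533, 1673, 5169, 15805, 48013, 145233, 438089, 1319045, 3966693, so a_12 = 3966693.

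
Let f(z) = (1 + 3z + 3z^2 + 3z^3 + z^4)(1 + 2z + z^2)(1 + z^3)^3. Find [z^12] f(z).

(1 + 3z + 3z^2 + 3z^3 + z^4) has coefficients 1,3,3,3,1 for degrees 0…4.
(1 + 2z + z^2) has coefficients 1,2,1,0,0,0,0,0,0,0,0,0,0 for degrees 0…12.
Finally multiplying by (1 + z^3)^3, the product of all factors after the first has coefficients 1,2,1,3,6,3,3,6,3,1,2,1,0 for degrees 0…12.
[z^12] = 1·0 + 3·1 + 3·2 + 3·1 + 1·3 = 15.

15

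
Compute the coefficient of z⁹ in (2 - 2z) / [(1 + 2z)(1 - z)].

Partial fractions give a closed form: a_n = (2)·(-2)^n.
At n = 9: a_9 = -1024.

-1024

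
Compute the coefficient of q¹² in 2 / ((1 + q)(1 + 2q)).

16382

Partial fractions give a closed form: a_n = (-2)·(-1)^n + (4)·(-2)^n.
At n = 12: a_12 = 16382.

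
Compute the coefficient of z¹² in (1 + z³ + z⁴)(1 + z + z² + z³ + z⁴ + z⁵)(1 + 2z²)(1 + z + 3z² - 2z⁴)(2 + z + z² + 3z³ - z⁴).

55

(1 + z³ + z⁴) has coefficients 1,0,0,1,1 for degrees 0…4.
(1 + z + z² + z³ + z⁴ + z⁵) has coefficients 1,1,1,1,1,1,0,0,0,0,0,0,0 for degrees 0…12.
Multiplying by (1 + 2z²) gives running coefficients 1,1,3,3,3,3,2,2,0,0,0,0,0 for degrees 0…12.
Multiplying by (1 + z + 3z² - 2z⁴) gives running coefficients 1,2,7,9,13,13,8,7,2,0,-4,-4,0 for degrees 0…12.
Finally multiplying by (2 + z + z² + 3z³ - z⁴), the product of all factors after the first has coefficients 2,5,17,30,47,67,62,65,45,20,7,-13,-10 for degrees 0…12.
[z¹²] = 1·(-10) + 1·20 + 1·45 = 55.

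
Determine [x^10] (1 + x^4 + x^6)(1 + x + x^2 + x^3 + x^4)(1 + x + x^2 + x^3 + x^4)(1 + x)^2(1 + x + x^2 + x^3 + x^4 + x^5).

174

(1 + x^4 + x^6) has coefficients 1,0,0,0,1,0,1 for degrees 0…6.
(1 + x + x^2 + x^3 + x^4) has coefficients 1,1,1,1,1,0,0,0,0,0,0 for degrees 0…10.
Multiplying by (1 + x + x^2 + x^3 + x^4) gives running coefficients 1,2,3,4,5,4,3,2,1,0,0 for degrees 0…10.
Multiplying by (1 + x)^2 gives running coefficients 1,4,8,12,16,18,16,12,8,4,1 for degrees 0…10.
Finally multiplying by (1 + x + x^2 + x^3 + x^4 + x^5), the product of all factors after the first has coefficients 1,5,13,25,41,59,74,82,82,74,59 for degrees 0…10.
[x^10] = 1·59 + 1·74 + 1·41 = 174.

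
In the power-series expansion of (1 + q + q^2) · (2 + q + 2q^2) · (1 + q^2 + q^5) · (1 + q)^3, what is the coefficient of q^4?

49

(1 + q + q^2) has coefficients 1,1,1 for degrees 0…2.
(2 + q + 2q^2) has coefficients 2,1,2,0,0 for degrees 0…4.
Multiplying by (1 + q^2 + q^5) gives running coefficients 2,1,4,1,2 for degrees 0…4.
Finally multiplying by (1 + q)^3, the product of all factors after the first has coefficients 2,7,13,18,18 for degrees 0…4.
[q^4] = 1·18 + 1·18 + 1·13 = 49.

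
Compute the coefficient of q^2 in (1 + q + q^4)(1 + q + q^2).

(1 + q + q^4) has coefficients 1,1,0 for degrees 0…2.
(1 + q + q^2) has coefficients 1,1,1 for degrees 0…2.
[q^2] = 1·1 + 1·1 = 2.

2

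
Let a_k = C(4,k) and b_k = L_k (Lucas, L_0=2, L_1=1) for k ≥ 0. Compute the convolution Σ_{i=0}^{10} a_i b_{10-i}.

843

The convolution is the t^10 coefficient of A(t)B(t).
Σ = 1·123 + 4·76 + 6·47 + 4·29 + 1·18 + 0·11 + 0·7 + 0·4 + 0·3 + 0·1 + 0·2 = 843.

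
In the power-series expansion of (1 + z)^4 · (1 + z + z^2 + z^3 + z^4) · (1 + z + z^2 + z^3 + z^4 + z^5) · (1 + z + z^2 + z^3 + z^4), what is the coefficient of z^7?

289

(1 + z)^4 has coefficients 1,4,6,4,1 for degrees 0…4.
(1 + z + z^2 + z^3 + z^4) has coefficients 1,1,1,1,1,0,0,0 for degrees 0…7.
Multiplying by (1 + z + z^2 + z^3 + z^4 + z^5) gives running coefficients 1,2,3,4,5,5,4,3 for degrees 0…7.
Finally multiplying by (1 + z + z^2 + z^3 + z^4), the product of all factors after the first has coefficients 1,3,6,10,15,19,21,21 for degrees 0…7.
[z^7] = 1·21 + 4·21 + 6·19 + 4·15 + 1·10 = 289.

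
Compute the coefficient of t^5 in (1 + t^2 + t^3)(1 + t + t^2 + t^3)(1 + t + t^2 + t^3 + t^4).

10

(1 + t^2 + t^3) has coefficients 1,0,1,1 for degrees 0…3.
(1 + t + t^2 + t^3) has coefficients 1,1,1,1,0,0 for degrees 0…5.
Finally multiplying by (1 + t + t^2 + t^3 + t^4), the product of all factors after the first has coefficients 1,2,3,4,4,3 for degrees 0…5.
[t^5] = 1·3 + 1·4 + 1·3 = 10.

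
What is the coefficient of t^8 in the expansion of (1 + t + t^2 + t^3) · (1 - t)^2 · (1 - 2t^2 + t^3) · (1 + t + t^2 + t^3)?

(1 + t + t^2 + t^3) has coefficients 1,1,1,1 for degrees 0…3.
(1 - t)^2 has coefficients 1,-2,1,0,0,0,0,0,0 for degrees 0…8.
Multiplying by (1 - 2t^2 + t^3) gives running coefficients 1,-2,-1,5,-4,1,0,0,0 for degrees 0…8.
Finally multiplying by (1 + t + t^2 + t^3), the product of all factors after the first has coefficients 1,-1,-2,3,-2,1,2,-3,1 for degrees 0…8.
[t^8] = 1·1 + 1·(-3) + 1·2 + 1·1 = 1.

1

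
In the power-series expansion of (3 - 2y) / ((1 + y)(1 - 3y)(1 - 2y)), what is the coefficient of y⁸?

33763

The denominator gives the recurrence a_n = 4a_(n−1) − a_(n−2) − 6a_(n−3) for n ≥ 3; the numerator fixes a_0 = 3, a_1 = 10, a_2 = 37.
Iterating: 3, 10, 37, 120, 383, 1190, 3657, 11140, 33763, so a_8 = 33763.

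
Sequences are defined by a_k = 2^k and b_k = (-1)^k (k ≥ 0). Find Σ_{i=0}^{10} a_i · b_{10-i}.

683

This is [x^10] in the product of the two ordinary generating functions.
Σ = 1·1 + 2·(-1) + 4·1 + 8·(-1) + 16·1 + 32·(-1) + 64·1 + 128·(-1) + 256·1 + 512·(-1) + 1024·1 = 683.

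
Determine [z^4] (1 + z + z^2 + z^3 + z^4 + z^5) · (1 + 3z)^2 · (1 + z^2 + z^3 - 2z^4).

37

(1 + z + z^2 + z^3 + z^4 + z^5) has coefficients 1,1,1,1,1 for degrees 0…4.
(1 + 3z)^2 has coefficients 1,6,9,0,0 for degrees 0…4.
Finally multiplying by (1 + z^2 + z^3 - 2z^4), the product of all factors after the first has coefficients 1,6,10,7,13 for degrees 0…4.
[z^4] = 1·13 + 1·7 + 1·10 + 1·6 + 1·1 = 37.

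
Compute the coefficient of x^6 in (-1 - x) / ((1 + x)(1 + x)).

-1

The denominator gives the recurrence a_n = −2a_(n−1) − a_(n−2) for n ≥ 2; the numerator fixes a_0 = -1, a_1 = 1.
Iterating: -1, 1, -1, 1, -1, 1, -1, so a_6 = -1.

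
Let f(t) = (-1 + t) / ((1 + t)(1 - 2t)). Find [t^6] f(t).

Partial fractions give a closed form: a_n = (-2/3)·(-1)^n + (-1/3)·2^n.
At n = 6: a_6 = -22.

-22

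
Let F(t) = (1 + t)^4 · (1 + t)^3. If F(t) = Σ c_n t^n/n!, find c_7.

The EGF product rule gives c_7 = Σ_{k_1+k_2=7} C(7; k_1,k_2) · ∏ g_i(k_i), where (1+t)^4 gives the falling factorial (4)_k; (1+t)^3 gives the falling factorial (3)_k.
g_1(k) for k = 0…7: 1, 4, 12, 24, 24, 0, 0, 0.
g_2(k) for k = 0…7: 1, 3, 6, 6, 0, 0, 0, 0.
c_7 = Σ_k C(7,k)·g_1(k)·g_2(7−k) = 35·24·6 = 5040.

5040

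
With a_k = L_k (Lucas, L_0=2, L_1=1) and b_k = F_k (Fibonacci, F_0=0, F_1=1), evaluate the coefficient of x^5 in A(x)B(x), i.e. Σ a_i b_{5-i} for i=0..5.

This is [x^5] in the product of the two ordinary generating functions.
Σ = 2·5 + 1·3 + 3·2 + 4·1 + 7·1 + 11·0 = 30.

30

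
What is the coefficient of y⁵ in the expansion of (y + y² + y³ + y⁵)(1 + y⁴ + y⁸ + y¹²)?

2

(y + y² + y³ + y⁵) has coefficients 0,1,1,1,0,1 for degrees 0…5.
(1 + y⁴ + y⁸ + y¹²) has coefficients 1,0,0,0,1,0 for degrees 0…5.
[y⁵] = 1·1 + 1·0 + 1·0 + 1·1 = 2.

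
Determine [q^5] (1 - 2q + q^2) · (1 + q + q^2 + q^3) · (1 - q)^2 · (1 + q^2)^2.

(1 - 2q + q^2) has coefficients 1,-2,1 for degrees 0…2.
(1 + q + q^2 + q^3) has coefficients 1,1,1,1,0,0 for degrees 0…5.
Multiplying by (1 - q)^2 gives running coefficients 1,-1,0,0,-1,1 for degrees 0…5.
Finally multiplying by (1 + q^2)^2, the product of all factors after the first has coefficients 1,-1,2,-2,0,0 for degrees 0…5.
[q^5] = 1·0 − 2·0 + 1·(-2) = -2.

-2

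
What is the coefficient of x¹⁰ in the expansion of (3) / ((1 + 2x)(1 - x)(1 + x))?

Partial fractions give a closed form: a_n = (4)·(-2)^n + (1/2)·1^n + (-3/2)·(-1)^n.
At n = 10: a_10 = 4095.

4095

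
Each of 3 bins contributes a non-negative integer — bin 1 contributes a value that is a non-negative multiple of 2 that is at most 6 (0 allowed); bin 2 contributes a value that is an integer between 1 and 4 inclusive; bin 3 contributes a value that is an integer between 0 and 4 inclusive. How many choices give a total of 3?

The generating function for the choices is (1 + y^2 + y^4 + y^6)·(y + y^2 + y^3 + y^4)·(1 + y + y^2 + y^3 + y^4); the count is [y^3].
(1 + y^2 + y^4 + y^6) has coefficients 1,0,1,0 for degrees 0…3.
(y + y^2 + y^3 + y^4) has coefficients 0,1,1,1 for degrees 0…3.
Finally multiplying by (1 + y + y^2 + y^3 + y^4), the product of all factors after the first has coefficients 0,1,2,3 for degrees 0…3.
[y^3] = 1·3 + 1·1 = 4.

4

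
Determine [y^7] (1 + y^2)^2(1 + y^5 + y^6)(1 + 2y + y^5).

6

(1 + y^2)^2 has coefficients 1,0,2,0,1 for degrees 0…4.
(1 + y^5 + y^6) has coefficients 1,0,0,0,0,1,1,0 for degrees 0…7.
Finally multiplying by (1 + 2y + y^5), the product of all factors after the first has coefficients 1,2,0,0,0,2,3,2 for degrees 0…7.
[y^7] = 1·2 + 2·2 + 1·0 = 6.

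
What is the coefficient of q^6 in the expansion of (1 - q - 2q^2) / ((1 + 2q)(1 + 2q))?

480

The denominator gives the recurrence a_n = −4a_(n−1) − 4a_(n−2) for n ≥ 3; the numerator fixes a_0 = 1, a_1 = -5, a_2 = 14.
Iterating: 1, -5, 14, -36, 88, -208, 480, so a_6 = 480.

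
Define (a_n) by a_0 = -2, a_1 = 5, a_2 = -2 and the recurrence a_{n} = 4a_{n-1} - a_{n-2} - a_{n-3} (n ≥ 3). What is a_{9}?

The ordinary generating function has denominator 1 - 4z + z^2 + z^3.
Iterating the recurrence: a_0,…,a_{9} = -2, 5, -2, -11, -47, -175, -642, -2346, -8567, -31280.

-31280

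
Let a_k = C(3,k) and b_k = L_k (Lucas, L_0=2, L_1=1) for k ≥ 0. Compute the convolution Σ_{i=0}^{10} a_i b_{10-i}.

521

This is [x^10] in the product of the two ordinary generating functions.
Σ = 1·123 + 3·76 + 3·47 + 1·29 + 0·18 + 0·11 + 0·7 + 0·4 + 0·3 + 0·1 + 0·2 = 521.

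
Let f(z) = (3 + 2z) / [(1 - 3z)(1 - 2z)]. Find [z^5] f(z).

2417

Partial fractions give a closed form: a_n = (11)·3^n + (-8)·2^n.
At n = 5: a_5 = 2417.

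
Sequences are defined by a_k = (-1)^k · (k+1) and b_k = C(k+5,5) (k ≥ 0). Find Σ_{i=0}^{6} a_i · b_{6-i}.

188

This is [x^6] in the product of the two ordinary generating functions.
Σ = 1·462 − 2·252 + 3·126 − 4·56 + 5·21 − 6·6 + 7·1 = 188.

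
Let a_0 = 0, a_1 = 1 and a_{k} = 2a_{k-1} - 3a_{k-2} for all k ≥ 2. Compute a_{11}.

-263

The ordinary generating function has denominator 1 - 2t + 3t^2.
Iterating the recurrence: a_0,…,a_{11} = 0, 1, 2, 1, -4, -11, -10, 13, 56, 73, -22, -263.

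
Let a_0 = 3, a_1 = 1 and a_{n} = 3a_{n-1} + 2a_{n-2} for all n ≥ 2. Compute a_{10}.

213825

The ordinary generating function has denominator 1 - 3t - 2t^2.
Iterating the recurrence: a_0,…,a_{10} = 3, 1, 9, 29, 105, 373, 1329, 4733, 16857, 60037, 213825.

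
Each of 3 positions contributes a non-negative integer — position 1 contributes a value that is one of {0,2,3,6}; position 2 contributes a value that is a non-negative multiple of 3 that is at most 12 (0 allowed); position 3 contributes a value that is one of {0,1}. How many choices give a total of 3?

The generating function for the choices is (1 + y² + y³ + y⁶)·(1 + y³ + y⁶ + y⁹ + y¹²)·(1 + y); the count is [y³].
(1 + y² + y³ + y⁶) has coefficients 1,0,1,1 for degrees 0…3.
(1 + y³ + y⁶ + y⁹ + y¹²) has coefficients 1,0,0,1 for degrees 0…3.
Finally multiplying by (1 + y), the product of all factors after the first has coefficients 1,1,0,1 for degrees 0…3.
[y³] = 1·1 + 1·1 + 1·1 = 3.

3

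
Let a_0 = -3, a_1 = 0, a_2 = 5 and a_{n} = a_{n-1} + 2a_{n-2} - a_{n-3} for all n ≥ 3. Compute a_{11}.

1042

The ordinary generating function has denominator 1 - z - 2z^2 + z^3.
Iterating the recurrence: a_0,…,a_{11} = -3, 0, 5, 8, 18, 29, 57, 97, 182, 319, 586, 1042.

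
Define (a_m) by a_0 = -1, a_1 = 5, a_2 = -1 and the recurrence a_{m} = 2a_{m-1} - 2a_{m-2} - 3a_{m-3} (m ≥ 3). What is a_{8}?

487

The ordinary generating function has denominator 1 - 2q + 2q^2 + 3q^3.
Iterating the recurrence: a_0,…,a_{8} = -1, 5, -1, -9, -31, -41, 7, 189, 487.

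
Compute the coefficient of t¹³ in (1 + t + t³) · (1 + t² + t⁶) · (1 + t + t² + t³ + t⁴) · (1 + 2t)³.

55

(1 + t + t³) has coefficients 1,1,0,1 for degrees 0…3.
(1 + t² + t⁶) has coefficients 1,0,1,0,0,0,1,0,0,0,0,0,0,0 for degrees 0…13.
Multiplying by (1 + t + t² + t³ + t⁴) gives running coefficients 1,1,2,2,2,1,2,1,1,1,1,0,0,0 for degrees 0…13.
Finally multiplying by (1 + 2t)³, the product of all factors after the first has coefficients 1,7,20,34,46,53,48,41,39,35,27,26,20,8 for degrees 0…13.
[t¹³] = 1·8 + 1·20 + 1·27 = 55.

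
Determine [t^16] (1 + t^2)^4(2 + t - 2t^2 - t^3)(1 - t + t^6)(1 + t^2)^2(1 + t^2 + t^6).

-19

(1 + t^2)^4 has coefficients 1,0,4,0,6,0,4,0,1 for degrees 0…8.
(2 + t - 2t^2 - t^3) has coefficients 2,1,-2,-1,0,0,0,0,0,0,0,0,0,0,0,0,0 for degrees 0…16.
Multiplying by (1 - t + t^6) gives running coefficients 2,-1,-3,1,1,0,2,1,-2,-1,0,0,0,0,0,0,0 for degrees 0…16.
Multiplying by (1 + t^2)^2 gives running coefficients 2,-1,1,-1,-3,1,1,2,3,1,-2,-1,-2,-1,0,0,0 for degrees 0…16.
Finally multiplying by (1 + t^2 + t^6), the product of all factors after the first has coefficients 2,-1,3,-2,-2,0,0,2,5,2,-2,1,-3,0,1,0,-2 for degrees 0…16.
[t^16] = 1·(-2) + 4·1 + 6·(-3) + 4·(-2) + 1·5 = -19.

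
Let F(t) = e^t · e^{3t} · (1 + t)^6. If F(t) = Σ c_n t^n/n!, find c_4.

6952

The EGF product rule gives c_4 = Σ_{k_1+k_2+k_3=4} C(4; k_1,k_2,k_3) · ∏ g_i(k_i), where e^t gives (1)^k; e^{3t} gives (3)^k; (1+t)^6 gives the falling factorial (6)_k.
g_1(k) for k = 0…4: 1, 1, 1, 1, 1.
g_2(k) for k = 0…4: 1, 3, 9, 27, 81.
g_3(k) for k = 0…4: 1, 6, 30, 120, 360.
First combine the last two factors: h(k) = Σ_j C(k,j)·g_2(j)·g_3(k−j) for k = 0…4: 1, 9, 75, 579, 4149.
c_4 = Σ_k C(4,k)·g_1(k)·h(4−k) = 1·1·4149 + 4·1·579 + 6·1·75 + 4·1·9 + 1·1·1 = 4149 + 2316 + 450 + 36 + 1 = 6952.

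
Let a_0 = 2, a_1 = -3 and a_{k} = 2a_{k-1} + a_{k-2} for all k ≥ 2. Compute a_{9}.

The ordinary generating function has denominator 1 - 2q - q^2.
Iterating the recurrence: a_0,…,a_{9} = 2, -3, -4, -11, -26, -63, -152, -367, -886, -2139.

-2139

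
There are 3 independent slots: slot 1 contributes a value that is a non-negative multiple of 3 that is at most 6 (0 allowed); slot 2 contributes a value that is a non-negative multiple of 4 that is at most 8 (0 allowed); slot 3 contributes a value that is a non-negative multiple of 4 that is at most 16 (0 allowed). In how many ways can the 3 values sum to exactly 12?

3

The generating function for the choices is (1 + x^3 + x^6)·(1 + x^4 + x^8)·(1 + x^4 + x^8 + x^12 + x^16); the count is [x^12].
(1 + x^3 + x^6) has coefficients 1,0,0,1,0,0,1 for degrees 0…6.
(1 + x^4 + x^8) has coefficients 1,0,0,0,1,0,0,0,1,0,0,0,0 for degrees 0…12.
Finally multiplying by (1 + x^4 + x^8 + x^12 + x^16), the product of all factors after the first has coefficients 1,0,0,0,2,0,0,0,3,0,0,0,3 for degrees 0…12.
[x^12] = 1·3 + 1·0 + 1·0 = 3.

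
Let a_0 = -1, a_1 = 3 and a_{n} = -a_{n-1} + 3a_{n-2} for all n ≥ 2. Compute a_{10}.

The ordinary generating function has denominator 1 + t - 3t^2.
Iterating the recurrence: a_0,…,a_{10} = -1, 3, -6, 15, -33, 78, -177, 411, -942, 2175, -5001.

-5001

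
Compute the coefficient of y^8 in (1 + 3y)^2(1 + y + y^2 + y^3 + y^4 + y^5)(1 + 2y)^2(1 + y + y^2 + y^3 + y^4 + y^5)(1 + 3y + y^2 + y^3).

(1 + 3y)^2 has coefficients 1,6,9 for degrees 0…2.
(1 + y + y^2 + y^3 + y^4 + y^5) has coefficients 1,1,1,1,1,1,0,0,0 for degrees 0…8.
Multiplying by (1 + 2y)^2 gives running coefficients 1,5,9,9,9,9,8,4,0 for degrees 0…8.
Multiplying by (1 + y + y^2 + y^3 + y^4 + y^5) gives running coefficients 1,6,15,24,33,42,49,48,39 for degrees 0…8.
Finally multiplying by (1 + 3y + y^2 + y^3), the product of all factors after the first has coefficients 1,9,34,76,126,180,232,270,274 for degrees 0…8.
[y^8] = 1·274 + 6·270 + 9·232 = 3982.

3982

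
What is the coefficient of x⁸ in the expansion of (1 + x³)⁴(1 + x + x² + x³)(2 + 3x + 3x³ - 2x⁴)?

34

(1 + x³)⁴ has coefficients 1,0,0,4,0,0,6,0,0 for degrees 0…8.
(1 + x + x² + x³) has coefficients 1,1,1,1,0,0,0,0,0 for degrees 0…8.
Finally multiplying by (2 + 3x + 3x³ - 2x⁴), the product of all factors after the first has coefficients 2,5,5,8,4,1,1,-2,0 for degrees 0…8.
[x⁸] = 1·0 + 4·1 + 6·5 = 34.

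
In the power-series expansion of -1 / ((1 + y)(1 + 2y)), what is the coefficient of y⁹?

1023

Partial fractions give a closed form: a_n = (1)·(-1)^n + (-2)·(-2)^n.
At n = 9: a_9 = 1023.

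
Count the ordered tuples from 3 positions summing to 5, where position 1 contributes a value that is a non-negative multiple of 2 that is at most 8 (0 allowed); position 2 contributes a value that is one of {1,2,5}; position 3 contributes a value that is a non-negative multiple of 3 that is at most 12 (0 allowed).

The generating function for the choices is (1 + z² + z⁴ + z⁶ + z⁸)·(z + z² + z⁵)·(1 + z³ + z⁶ + z⁹ + z¹²); the count is [z⁵].
(1 + z² + z⁴ + z⁶ + z⁸) has coefficients 1,0,1,0,1,0 for degrees 0…5.
(z + z² + z⁵) has coefficients 0,1,1,0,0,1 for degrees 0…5.
Finally multiplying by (1 + z³ + z⁶ + z⁹ + z¹²), the product of all factors after the first has coefficients 0,1,1,0,1,2 for degrees 0…5.
[z⁵] = 1·2 + 1·0 + 1·1 = 3.

3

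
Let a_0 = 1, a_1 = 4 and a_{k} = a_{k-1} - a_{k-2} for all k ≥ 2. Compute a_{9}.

-1

The ordinary generating function has denominator 1 - x + x^2.
Iterating the recurrence: a_0,…,a_{9} = 1, 4, 3, -1, -4, -3, 1, 4, 3, -1.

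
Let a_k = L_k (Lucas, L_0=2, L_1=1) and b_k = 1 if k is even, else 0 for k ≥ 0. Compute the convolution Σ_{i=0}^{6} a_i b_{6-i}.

30

The convolution is the x^6 coefficient of A(x)B(x).
Σ = 2·1 + 1·0 + 3·1 + 4·0 + 7·1 + 11·0 + 18·1 = 30.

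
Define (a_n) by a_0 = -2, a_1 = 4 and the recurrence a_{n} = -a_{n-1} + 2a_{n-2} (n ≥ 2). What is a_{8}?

The ordinary generating function has denominator 1 + t - 2t^2.
Iterating the recurrence: a_0,…,a_{8} = -2, 4, -8, 16, -32, 64, -128, 256, -512.

-512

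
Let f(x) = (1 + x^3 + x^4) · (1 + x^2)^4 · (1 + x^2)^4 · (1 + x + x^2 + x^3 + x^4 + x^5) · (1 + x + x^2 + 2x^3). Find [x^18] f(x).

1677

(1 + x^3 + x^4) has coefficients 1,0,0,1,1 for degrees 0…4.
(1 + x^2)^4 has coefficients 1,0,4,0,6,0,4,0,1,0,0,0,0,0,0,0,0,0,0 for degrees 0…18.
Multiplying by (1 + x^2)^4 gives running coefficients 1,0,8,0,28,0,56,0,70,0,56,0,28,0,8,0,1,0,0 for degrees 0…18.
Multiplying by (1 + x + x^2 + x^3 + x^4 + x^5) gives running coefficients 1,1,9,9,37,37,92,92,154,154,182,182,154,154,92,92,37,37,9 for degrees 0…18.
Finally multiplying by (1 + x + x^2 + 2x^3), the product of all factors after the first has coefficients 1,2,11,21,57,101,184,295,412,584,674,826,826,854,764,646,529,350,267 for degrees 0…18.
[x^18] = 1·267 + 1·646 + 1·764 = 1677.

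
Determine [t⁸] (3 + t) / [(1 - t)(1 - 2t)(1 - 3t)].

Partial fractions give a closed form: a_n = (2)·1^n + (-14)·2^n + (15)·3^n.
At n = 8: a_8 = 94833.

94833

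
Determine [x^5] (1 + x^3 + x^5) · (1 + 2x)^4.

25

(1 + x^3 + x^5) has coefficients 1,0,0,1,0,1 for degrees 0…5.
(1 + 2x)^4 has coefficients 1,8,24,32,16,0 for degrees 0…5.
[x^5] = 1·0 + 1·24 + 1·1 = 25.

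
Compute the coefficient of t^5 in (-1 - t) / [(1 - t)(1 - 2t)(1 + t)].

Partial fractions give a closed form: a_n = (1)·1^n + (-2)·2^n.
At n = 5: a_5 = -63.

-63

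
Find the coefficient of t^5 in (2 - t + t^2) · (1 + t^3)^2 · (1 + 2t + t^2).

(2 - t + t^2) has coefficients 2,-1,1 for degrees 0…2.
(1 + t^3)^2 has coefficients 1,0,0,2,0,0 for degrees 0…5.
Finally multiplying by (1 + 2t + t^2), the product of all factors after the first has coefficients 1,2,1,2,4,2 for degrees 0…5.
[t^5] = 2·2 − 1·4 + 1·2 = 2.

2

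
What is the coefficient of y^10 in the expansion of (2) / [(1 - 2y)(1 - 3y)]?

350198

Partial fractions give a closed form: a_n = (-4)·2^n + (6)·3^n.
At n = 10: a_10 = 350198.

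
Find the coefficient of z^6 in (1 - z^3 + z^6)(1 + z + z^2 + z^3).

(1 - z^3 + z^6) has coefficients 1,0,0,-1,0,0,1 for degrees 0…6.
(1 + z + z^2 + z^3) has coefficients 1,1,1,1,0,0,0 for degrees 0…6.
[z^6] = 1·0 − 1·1 + 1·1 = 0.

0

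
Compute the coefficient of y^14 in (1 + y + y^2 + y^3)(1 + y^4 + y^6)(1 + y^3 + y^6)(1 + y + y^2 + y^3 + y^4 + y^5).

15

(1 + y + y^2 + y^3) has coefficients 1,1,1,1 for degrees 0…3.
(1 + y^4 + y^6) has coefficients 1,0,0,0,1,0,1,0,0,0,0,0,0,0,0 for degrees 0…14.
Multiplying by (1 + y^3 + y^6) gives running coefficients 1,0,0,1,1,0,2,1,0,1,1,0,1,0,0 for degrees 0…14.
Finally multiplying by (1 + y + y^2 + y^3 + y^4 + y^5), the product of all factors after the first has coefficients 1,1,1,2,3,3,4,5,5,5,5,5,4,3,3 for degrees 0…14.
[y^14] = 1·3 + 1·3 + 1·4 + 1·5 = 15.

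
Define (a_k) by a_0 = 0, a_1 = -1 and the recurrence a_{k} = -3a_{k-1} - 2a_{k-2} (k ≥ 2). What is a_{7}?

-127

The ordinary generating function has denominator 1 + 3z + 2z^2.
Iterating the recurrence: a_0,…,a_{7} = 0, -1, 3, -7, 15, -31, 63, -127.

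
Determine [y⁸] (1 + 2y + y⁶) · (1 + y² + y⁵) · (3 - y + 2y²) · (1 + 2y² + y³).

(1 + 2y + y⁶) has coefficients 1,2,0,0,0,0,1 for degrees 0…6.
(1 + y² + y⁵) has coefficients 1,0,1,0,0,1,0,0,0 for degrees 0…8.
Multiplying by (3 - y + 2y²) gives running coefficients 3,-1,5,-1,2,3,-1,2,0 for degrees 0…8.
Finally multiplying by (1 + 2y² + y³), the product of all factors after the first has coefficients 3,-1,11,0,11,6,2,10,1 for degrees 0…8.
[y⁸] = 1·1 + 2·10 + 1·11 = 32.

32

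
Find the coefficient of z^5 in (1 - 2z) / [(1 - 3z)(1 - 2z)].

243

Partial fractions give a closed form: a_n = (1)·3^n.
At n = 5: a_5 = 243.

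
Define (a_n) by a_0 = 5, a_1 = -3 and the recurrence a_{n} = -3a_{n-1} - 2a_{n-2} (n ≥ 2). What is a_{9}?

1017

The ordinary generating function has denominator 1 + 3x + 2x^2.
Iterating the recurrence: a_0,…,a_{9} = 5, -3, -1, 9, -25, 57, -121, 249, -505, 1017.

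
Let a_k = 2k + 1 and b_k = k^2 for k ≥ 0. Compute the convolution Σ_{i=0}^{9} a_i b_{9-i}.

1365

Write out a_i and b_{9-i} for i = 0,…,9 and sum the products.
Σ = 1·81 + 3·64 + 5·49 + 7·36 + 9·25 + 11·16 + 13·9 + 15·4 + 17·1 + 19·0 = 1365.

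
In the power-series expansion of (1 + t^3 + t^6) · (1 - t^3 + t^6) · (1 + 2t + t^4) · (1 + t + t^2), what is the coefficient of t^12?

(1 + t^3 + t^6) has coefficients 1,0,0,1,0,0,1 for degrees 0…6.
(1 - t^3 + t^6) has coefficients 1,0,0,-1,0,0,1,0,0,0,0,0,0 for degrees 0…12.
Multiplying by (1 + 2t + t^4) gives running coefficients 1,2,0,-1,-1,0,1,1,0,0,1,0,0 for degrees 0…12.
Finally multiplying by (1 + t + t^2), the product of all factors after the first has coefficients 1,3,3,1,-2,-2,0,2,2,1,1,1,1 for degrees 0…12.
[t^12] = 1·1 + 1·1 + 1·0 = 2.

2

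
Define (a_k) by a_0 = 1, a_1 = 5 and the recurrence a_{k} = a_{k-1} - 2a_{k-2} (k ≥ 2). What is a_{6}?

27

The ordinary generating function has denominator 1 - x + 2x^2.
Iterating the recurrence: a_0,…,a_{6} = 1, 5, 3, -7, -13, 1, 27.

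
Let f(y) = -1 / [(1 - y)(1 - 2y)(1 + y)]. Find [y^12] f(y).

-5461

Partial fractions give a closed form: a_n = (1/2)·1^n + (-4/3)·2^n + (-1/6)·(-1)^n.
At n = 12: a_12 = -5461.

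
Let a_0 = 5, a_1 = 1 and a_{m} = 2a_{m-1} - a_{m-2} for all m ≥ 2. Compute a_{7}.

-23

The ordinary generating function has denominator 1 - 2z + z^2.
Iterating the recurrence: a_0,…,a_{7} = 5, 1, -3, -7, -11, -15, -19, -23.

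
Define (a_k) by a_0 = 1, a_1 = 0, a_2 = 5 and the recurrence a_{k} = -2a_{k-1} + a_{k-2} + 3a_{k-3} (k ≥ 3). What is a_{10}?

The ordinary generating function has denominator 1 + 2y - y^2 - 3y^3.
Iterating the recurrence: a_0,…,a_{10} = 1, 0, 5, -7, 19, -30, 58, -89, 146, -207, 293.

293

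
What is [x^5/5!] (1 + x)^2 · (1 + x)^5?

The EGF product rule gives c_5 = Σ_{k_1+k_2=5} C(5; k_1,k_2) · ∏ g_i(k_i), where (1+x)^2 gives the falling factorial (2)_k; (1+x)^5 gives the falling factorial (5)_k.
g_1(k) for k = 0…5: 1, 2, 2, 0, 0, 0.
g_2(k) for k = 0…5: 1, 5, 20, 60, 120, 120.
c_5 = Σ_k C(5,k)·g_1(k)·g_2(5−k) = 1·1·120 + 5·2·120 + 10·2·60 = 120 + 1200 + 1200 = 2520.

2520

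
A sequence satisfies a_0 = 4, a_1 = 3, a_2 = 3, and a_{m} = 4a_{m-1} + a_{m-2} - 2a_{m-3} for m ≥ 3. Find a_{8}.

7057

The ordinary generating function has denominator 1 - 4t - t^2 + 2t^3.
Iterating the recurrence: a_0,…,a_{8} = 4, 3, 3, 7, 25, 101, 415, 1711, 7057.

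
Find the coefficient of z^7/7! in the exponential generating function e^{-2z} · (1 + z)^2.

-576

The EGF product rule gives c_7 = Σ_{k_1+k_2=7} C(7; k_1,k_2) · ∏ g_i(k_i), where e^{-2z} gives (-2)^k; (1+z)^2 gives the falling factorial (2)_k.
g_1(k) for k = 0…7: 1, -2, 4, -8, 16, -32, 64, -128.
g_2(k) for k = 0…7: 1, 2, 2, 0, 0, 0, 0, 0.
c_7 = Σ_k C(7,k)·g_1(k)·g_2(7−k) = 21·(-32)·2 + 7·64·2 + 1·(-128)·1 = −1344 + 896 − 128 = -576.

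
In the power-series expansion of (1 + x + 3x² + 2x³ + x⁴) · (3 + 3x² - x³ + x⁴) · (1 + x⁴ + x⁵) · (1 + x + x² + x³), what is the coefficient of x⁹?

(1 + x + 3x² + 2x³ + x⁴) has coefficients 1,1,3,2,1 for degrees 0…4.
(3 + 3x² - x³ + x⁴) has coefficients 3,0,3,-1,1,0,0,0,0,0 for degrees 0…9.
Multiplying by (1 + x⁴ + x⁵) gives running coefficients 3,0,3,-1,4,3,3,2,0,1 for degrees 0…9.
Finally multiplying by (1 + x + x² + x³), the product of all factors after the first has coefficients 3,3,6,5,6,9,9,12,8,6 for degrees 0…9.
[x⁹] = 1·6 + 1·8 + 3·12 + 2·9 + 1·9 = 77.

77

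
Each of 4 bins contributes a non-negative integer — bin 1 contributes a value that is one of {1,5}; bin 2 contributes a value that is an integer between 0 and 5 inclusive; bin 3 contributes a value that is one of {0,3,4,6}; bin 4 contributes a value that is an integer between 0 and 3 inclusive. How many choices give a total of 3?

The generating function for the choices is (q + q⁵)·(1 + q + q² + q³ + q⁴ + q⁵)·(1 + q³ + q⁴ + q⁶)·(1 + q + q² + q³); the count is [q³].
(q + q⁵) has coefficients 0,1,0,0 for degrees 0…3.
(1 + q + q² + q³ + q⁴ + q⁵) has coefficients 1,1,1,1 for degrees 0…3.
Multiplying by (1 + q³ + q⁴ + q⁶) gives running coefficients 1,1,1,2 for degrees 0…3.
Finally multiplying by (1 + q + q² + q³), the product of all factors after the first has coefficients 1,2,3,5 for degrees 0…3.
[q³] = 1·3 = 3.

3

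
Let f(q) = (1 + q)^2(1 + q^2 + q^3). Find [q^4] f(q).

3

(1 + q)^2 has coefficients 1,2,1 for degrees 0…2.
(1 + q^2 + q^3) has coefficients 1,0,1,1,0 for degrees 0…4.
[q^4] = 1·0 + 2·1 + 1·1 = 3.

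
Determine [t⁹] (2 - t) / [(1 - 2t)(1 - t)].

1535

The denominator gives the recurrence a_n = 3a_(n−1) − 2a_(n−2) for n ≥ 2; the numerator fixes a_0 = 2, a_1 = 5.
Iterating: 2, 5, 11, 23, 47, 95, 191, 383, 767, 1535, so a_9 = 1535.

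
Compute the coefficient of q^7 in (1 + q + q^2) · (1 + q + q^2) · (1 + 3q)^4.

270

(1 + q + q^2) has coefficients 1,1,1 for degrees 0…2.
(1 + q + q^2) has coefficients 1,1,1,0,0,0,0,0 for degrees 0…7.
Finally multiplying by (1 + 3q)^4, the product of all factors after the first has coefficients 1,13,67,174,243,189,81,0 for degrees 0…7.
[q^7] = 1·0 + 1·81 + 1·189 = 270.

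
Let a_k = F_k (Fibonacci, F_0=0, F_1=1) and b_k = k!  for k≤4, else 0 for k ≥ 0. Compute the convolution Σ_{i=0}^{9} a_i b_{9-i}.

Write out a_i and b_{9-i} for i = 0,…,9 and sum the products.
Σ = 0·0 + 1·0 + 1·0 + 2·0 + 3·0 + 5·24 + 8·6 + 13·2 + 21·1 + 34·1 = 249.

249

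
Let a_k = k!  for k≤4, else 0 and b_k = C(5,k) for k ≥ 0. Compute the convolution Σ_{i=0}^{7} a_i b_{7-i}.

The convolution is the x^7 coefficient of A(x)B(x).
Σ = 1·0 + 1·0 + 2·1 + 6·5 + 24·10 + 0·10 + 0·5 + 0·1 = 272.

272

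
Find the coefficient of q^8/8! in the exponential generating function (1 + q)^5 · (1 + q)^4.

The EGF product rule gives c_8 = Σ_{k_1+k_2=8} C(8; k_1,k_2) · ∏ g_i(k_i), where (1+q)^5 gives the falling factorial (5)_k; (1+q)^4 gives the falling factorial (4)_k.
g_1(k) for k = 0…8: 1, 5, 20, 60, 120, 120, 0, 0, 0.
g_2(k) for k = 0…8: 1, 4, 12, 24, 24, 0, 0, 0, 0.
c_8 = Σ_k C(8,k)·g_1(k)·g_2(8−k) = 70·120·24 + 56·120·24 = 201600 + 161280 = 362880.

362880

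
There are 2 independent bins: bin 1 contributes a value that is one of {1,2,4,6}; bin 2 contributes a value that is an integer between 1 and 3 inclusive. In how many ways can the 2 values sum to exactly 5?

The generating function for the choices is (y + y^2 + y^4 + y^6)·(y + y^2 + y^3); the count is [y^5].
(y + y^2 + y^4 + y^6) has coefficients 0,1,1,0,1,0 for degrees 0…5.
(y + y^2 + y^3) has coefficients 0,1,1,1,0,0 for degrees 0…5.
[y^5] = 1·0 + 1·1 + 1·1 = 2.

2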